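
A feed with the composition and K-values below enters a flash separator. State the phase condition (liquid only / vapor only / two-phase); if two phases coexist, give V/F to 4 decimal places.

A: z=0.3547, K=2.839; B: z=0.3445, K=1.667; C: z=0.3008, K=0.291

two-phase, V/F = 0.7203

ΣzᵢKᵢ = 1.6688; Σzᵢ/Kᵢ = 1.3653.
Both exceed 1, so a two-phase solution exists.
Rachford–Rice: g(ψ) = Σ zᵢ(Kᵢ−1)/(1+ψ(Kᵢ−1)) = 0.
Newton–Raphson from ψ = 0.51:
  ψ = 0.5100: g = 0.17400, g' = -0.7758 → ψ = 0.7343
  ψ = 0.7343: g = -0.01311, g' = -0.9442 → ψ = 0.7204
  ψ = 0.7204: g = -0.00014, g' = -0.9236 → ψ = 0.7203
Converged at ψ = 0.7203.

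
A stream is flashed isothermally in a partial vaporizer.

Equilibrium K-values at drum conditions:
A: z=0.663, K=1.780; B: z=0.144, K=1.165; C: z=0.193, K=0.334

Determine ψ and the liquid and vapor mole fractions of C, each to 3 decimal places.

Let ψ = V/F and solve Σ zᵢ(Kᵢ−1)/(1+ψ(Kᵢ−1)) = 0.
g(0) = ΣzᵢKᵢ − 1 = 0.412 and g(1) = 1 − Σzᵢ/Kᵢ = -0.074, so a root lies in (0, 1).
Newton iteration, ψ⁰ = 0.65:
  ψ = 0.650: g = 0.1380, g' = -0.447 → ψ = 0.959
  ψ = 0.959: g = -0.0391, g' = -0.790 → ψ = 0.909
  ψ = 0.909: g = -0.0026, g' = -0.691 → ψ = 0.905
Converged at ψ = 0.905.
Compositions from xᵢ = zᵢ/(1+ψ(Kᵢ−1)), yᵢ = Kᵢxᵢ:
  A: x = 0.389, y = 0.692
  B: x = 0.125, y = 0.146
  C: x = 0.486, y = 0.162

ψ = 0.905, x_C = 0.486, y_C = 0.162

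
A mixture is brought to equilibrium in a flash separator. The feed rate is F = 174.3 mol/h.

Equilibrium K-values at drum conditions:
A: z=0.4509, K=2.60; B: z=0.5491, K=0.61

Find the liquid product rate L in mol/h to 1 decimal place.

L = 32.6 mol/h

Material balance + equilibrium reduce to Σ zᵢ(Kᵢ−1)/(1+V/F(Kᵢ−1)) = 0.
Check two-phase: ΣzᵢKᵢ = 1.5073 > 1 and Σzᵢ/Kᵢ = 1.0736 > 1, so g(0) = 0.5073 > 0 and g(1) = -0.0736 < 0.
Binary case is linear: z₁(K₁−1)(1+V/F(K₂−1)) + z₂(K₂−1)(1+V/F(K₁−1)) = 0
⇒ V/F = [z₁(K₁−1)+z₂(K₂−1)] / [−(K₁−1)(K₂−1)] = 0.50729/0.62400 = 0.8130
Then V = V/F·F = 0.8130·174.3 = 141.7 mol/h and L = F − V = 32.6 mol/h.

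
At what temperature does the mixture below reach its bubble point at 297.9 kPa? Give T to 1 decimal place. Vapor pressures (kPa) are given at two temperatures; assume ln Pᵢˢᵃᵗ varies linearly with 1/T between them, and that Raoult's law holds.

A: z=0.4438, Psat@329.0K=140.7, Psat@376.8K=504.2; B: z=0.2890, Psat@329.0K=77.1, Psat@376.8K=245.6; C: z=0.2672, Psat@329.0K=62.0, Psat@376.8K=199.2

T = 370.0 K

Bubble-point temperature: ΣzᵢPᵢˢᵃᵗ(T) = P. Interpolate ln Pᵢˢᵃᵗ = aᵢ + bᵢ/T.
  T = 329.0 K: ΣzᵢPᵢˢᵃᵗ = 101.29 kPa
  T = 376.8 K: ΣzᵢPᵢˢᵃᵗ = 347.97 kPa
  T = 352.9 K: ΣzᵢPᵢˢᵃᵗ = 195.68 kPa
  T = 364.9 K: ΣzᵢPᵢˢᵃᵗ = 263.71 kPa
  T = 370.9 K: ΣzᵢPᵢˢᵃᵗ = 303.94 kPa
  T = 367.9 K: ΣzᵢPᵢˢᵃᵗ = 283.27 kPa
  T = 369.4 K: ΣzᵢPᵢˢᵃᵗ = 293.47 kPa
Interpolating between 369.4 K and 370.9 K gives T ≈ 370.0 K.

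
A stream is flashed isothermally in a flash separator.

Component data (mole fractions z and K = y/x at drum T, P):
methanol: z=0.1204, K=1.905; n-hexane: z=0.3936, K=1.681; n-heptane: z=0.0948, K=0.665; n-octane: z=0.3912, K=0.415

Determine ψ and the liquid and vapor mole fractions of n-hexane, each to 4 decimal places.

Material balance + equilibrium reduce to Σ zᵢ(Kᵢ−1)/(1+ψ(Kᵢ−1)) = 0.
Feasibility: ΣzᵢKᵢ = 1.1164, Σzᵢ/Kᵢ = 1.3826 — both > 1, two phases present.
Newton–Raphson from ψ = 0.5:
  ψ = 0.5000: g = -0.08664, g' = -0.4311 → ψ = 0.2990
  ψ = 0.2990: g = -0.00422, g' = -0.3969 → ψ = 0.2884
Converged at ψ = 0.2884.
Compositions from xᵢ = zᵢ/(1+ψ(Kᵢ−1)), yᵢ = Kᵢxᵢ:
  methanol: x = 0.0955, y = 0.1819
  n-hexane: x = 0.3290, y = 0.5530
  n-heptane: x = 0.1049, y = 0.0698
  n-octane: x = 0.4706, y = 0.1953

ψ = 0.2884, x_n-hexane = 0.3290, y_n-hexane = 0.5530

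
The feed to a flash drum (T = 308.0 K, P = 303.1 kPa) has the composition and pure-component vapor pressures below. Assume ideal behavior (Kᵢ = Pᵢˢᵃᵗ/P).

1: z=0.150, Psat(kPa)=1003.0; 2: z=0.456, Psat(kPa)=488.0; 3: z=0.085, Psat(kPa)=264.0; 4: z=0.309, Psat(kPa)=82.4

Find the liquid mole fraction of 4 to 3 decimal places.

Raoult's law: Kᵢ = Pᵢˢᵃᵗ/P = Pᵢˢᵃᵗ/303.1.
  K_1 = 1003.0/303.1 = 3.30914, K_2 = 488.0/303.1 = 1.61003, K_3 = 264.0/303.1 = 0.87100, K_4 = 82.4/303.1 = 0.27186
Rachford–Rice: g(ψ) = Σ zᵢ(Kᵢ−1)/(1+ψ(Kᵢ−1)) = 0.
g(0) = ΣzᵢKᵢ − 1 = 0.389 and g(1) = 1 − Σzᵢ/Kᵢ = -0.563, so a root lies in (0, 1).
Newton iteration, ψ⁰ = 0.5:
  ψ = 0.500: g = 0.0084, g' = -0.679 → ψ = 0.512
Converged at ψ = 0.512.
Compositions from xᵢ = zᵢ/(1+ψ(Kᵢ−1)), yᵢ = Kᵢxᵢ:
  1: x = 0.069, y = 0.227
  2: x = 0.347, y = 0.559
  3: x = 0.091, y = 0.079
  4: x = 0.493, y = 0.134

x_4 = 0.493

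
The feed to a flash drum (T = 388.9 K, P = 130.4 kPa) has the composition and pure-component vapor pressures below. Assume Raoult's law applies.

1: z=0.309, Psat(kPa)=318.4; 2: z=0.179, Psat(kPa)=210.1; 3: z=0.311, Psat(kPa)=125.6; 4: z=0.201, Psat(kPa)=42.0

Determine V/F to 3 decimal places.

V/F = 0.750

Raoult's law: Kᵢ = Pᵢˢᵃᵗ/P = Pᵢˢᵃᵗ/130.4.
  K_1 = 318.4/130.4 = 2.44172, K_2 = 210.1/130.4 = 1.61120, K_3 = 125.6/130.4 = 0.96319, K_4 = 42.0/130.4 = 0.32209
Material balance + equilibrium reduce to Σ zᵢ(Kᵢ−1)/(1+V/F(Kᵢ−1)) = 0.
Check two-phase: ΣzᵢKᵢ = 1.407 > 1 and Σzᵢ/Kᵢ = 1.185 > 1, so g(0) = 0.407 > 0 and g(1) = -0.185 < 0.
Iterate (Newton) starting at V/F = 0.34:
  V/F = 0.340: g = 0.2009, g' = -0.491 → V/F = 0.749
  V/F = 0.749: g = 0.0008, g' = -0.561 → V/F = 0.750
Converged at V/F = 0.750.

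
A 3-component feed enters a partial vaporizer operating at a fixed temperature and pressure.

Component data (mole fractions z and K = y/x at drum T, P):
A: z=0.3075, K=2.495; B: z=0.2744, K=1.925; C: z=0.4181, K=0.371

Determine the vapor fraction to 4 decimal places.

ψ = 0.5763

Let ψ = V/F and solve Σ zᵢ(Kᵢ−1)/(1+ψ(Kᵢ−1)) = 0.
g(0) = ΣzᵢKᵢ − 1 = 0.4505 and g(1) = 1 − Σzᵢ/Kᵢ = -0.3927, so a root lies in (0, 1).
Iterate (Newton) starting at ψ = 0.5:
  ψ = 0.5000: g = 0.05298, g' = -0.6868 → ψ = 0.5771
  ψ = 0.5771: g = -0.00060, g' = -0.7055 → ψ = 0.5763
Converged at ψ = 0.5763.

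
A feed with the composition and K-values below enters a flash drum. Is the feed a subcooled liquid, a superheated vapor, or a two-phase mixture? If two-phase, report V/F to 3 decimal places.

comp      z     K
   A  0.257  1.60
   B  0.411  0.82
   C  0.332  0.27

subcooled liquid

ΣzᵢKᵢ = 0.838; Σzᵢ/Kᵢ = 1.891.
Since ΣzᵢKᵢ < 1 the mixture is below its bubble point — single liquid phase.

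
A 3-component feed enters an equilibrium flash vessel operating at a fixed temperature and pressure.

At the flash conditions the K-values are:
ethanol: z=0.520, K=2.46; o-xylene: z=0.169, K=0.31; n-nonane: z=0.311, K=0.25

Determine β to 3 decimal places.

Material balance + equilibrium reduce to Σ zᵢ(Kᵢ−1)/(1+β(Kᵢ−1)) = 0.
g(0) = ΣzᵢKᵢ − 1 = 0.409 and g(1) = 1 − Σzᵢ/Kᵢ = -1.001, so a root lies in (0, 1).
Newton–Raphson from β = 0.41:
  β = 0.410: g = -0.0245, g' = -0.955 → β = 0.384
Converged at β = 0.384.

β = 0.384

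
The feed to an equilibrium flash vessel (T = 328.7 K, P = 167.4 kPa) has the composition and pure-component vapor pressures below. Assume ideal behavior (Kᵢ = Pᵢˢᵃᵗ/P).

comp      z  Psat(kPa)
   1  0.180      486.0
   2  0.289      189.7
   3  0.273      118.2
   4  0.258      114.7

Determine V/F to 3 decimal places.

V/F = 0.591

Raoult's law: Kᵢ = Pᵢˢᵃᵗ/P = Pᵢˢᵃᵗ/167.4.
  K_1 = 486.0/167.4 = 2.90323, K_2 = 189.7/167.4 = 1.13321, K_3 = 118.2/167.4 = 0.70609, K_4 = 114.7/167.4 = 0.68519
Material balance + equilibrium reduce to Σ zᵢ(Kᵢ−1)/(1+V/F(Kᵢ−1)) = 0.
Feasibility: ΣzᵢKᵢ = 1.220, Σzᵢ/Kᵢ = 1.080 — both > 1, two phases present.
Newton iteration, V/F⁰ = 0.5:
  V/F = 0.500: g = 0.0212, g' = -0.244 → V/F = 0.587
  V/F = 0.587: g = 0.0010, g' = -0.223 → V/F = 0.591
Converged at V/F = 0.591.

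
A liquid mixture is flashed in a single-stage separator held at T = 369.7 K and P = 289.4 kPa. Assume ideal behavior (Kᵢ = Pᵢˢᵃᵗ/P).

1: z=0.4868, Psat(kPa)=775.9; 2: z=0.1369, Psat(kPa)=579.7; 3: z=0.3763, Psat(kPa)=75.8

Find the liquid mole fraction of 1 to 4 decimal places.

Raoult's law: Kᵢ = Pᵢˢᵃᵗ/P = Pᵢˢᵃᵗ/289.4.
  K_1 = 775.9/289.4 = 2.681064, K_2 = 579.7/289.4 = 2.003110, K_3 = 75.8/289.4 = 0.261921
Let ψ = V/F and solve Σ zᵢ(Kᵢ−1)/(1+ψ(Kᵢ−1)) = 0.
g(0) = ΣzᵢKᵢ − 1 = 0.6779 and g(1) = 1 − Σzᵢ/Kᵢ = -0.6866, so a root lies in (0, 1).
Newton–Raphson from ψ = 0.5:
  ψ = 0.5000: g = 0.09589, g' = -0.9821 → ψ = 0.5976
  ψ = 0.5976: g = -0.00287, g' = -1.0524 → ψ = 0.5949
Converged at ψ = 0.5949.
Compositions from xᵢ = zᵢ/(1+ψ(Kᵢ−1)), yᵢ = Kᵢxᵢ:
  1: x = 0.2434, y = 0.6525
  2: x = 0.0857, y = 0.1717
  3: x = 0.6709, y = 0.1757

x_1 = 0.2434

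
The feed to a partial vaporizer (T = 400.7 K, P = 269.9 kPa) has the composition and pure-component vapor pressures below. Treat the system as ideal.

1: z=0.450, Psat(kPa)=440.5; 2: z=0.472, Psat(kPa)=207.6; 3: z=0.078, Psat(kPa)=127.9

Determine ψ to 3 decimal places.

ψ = 0.713

Raoult's law: Kᵢ = Pᵢˢᵃᵗ/P = Pᵢˢᵃᵗ/269.9.
  K_1 = 440.5/269.9 = 1.63209, K_2 = 207.6/269.9 = 0.76917, K_3 = 127.9/269.9 = 0.47388
Let ψ = V/F and solve Σ zᵢ(Kᵢ−1)/(1+ψ(Kᵢ−1)) = 0.
Check two-phase: ΣzᵢKᵢ = 1.134 > 1 and Σzᵢ/Kᵢ = 1.054 > 1, so g(0) = 0.134 > 0 and g(1) = -0.054 < 0.
Iterate (Newton) starting at ψ = 0.5:
  ψ = 0.500: g = 0.0373, g' = -0.176 → ψ = 0.712
  ψ = 0.712: g = 0.0001, g' = -0.177 → ψ = 0.713
Converged at ψ = 0.713.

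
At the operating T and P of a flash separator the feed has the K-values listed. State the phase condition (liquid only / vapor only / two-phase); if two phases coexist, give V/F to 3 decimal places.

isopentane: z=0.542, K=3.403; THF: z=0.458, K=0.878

ΣzᵢKᵢ = 2.247; Σzᵢ/Kᵢ = 0.681.
Since Σzᵢ/Kᵢ < 1 the mixture is above its dew point — single vapor phase.

vapor only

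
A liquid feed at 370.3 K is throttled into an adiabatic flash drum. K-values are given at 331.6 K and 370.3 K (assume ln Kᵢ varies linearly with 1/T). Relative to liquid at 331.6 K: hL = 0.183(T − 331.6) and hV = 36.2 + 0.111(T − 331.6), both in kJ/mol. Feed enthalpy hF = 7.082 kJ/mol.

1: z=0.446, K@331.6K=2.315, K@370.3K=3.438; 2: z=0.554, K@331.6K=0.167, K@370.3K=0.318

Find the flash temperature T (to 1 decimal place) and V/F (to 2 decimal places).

Adiabatic flash: solve Rachford–Rice at each trial T, then check hF = ψ·hV(T) + (1−ψ)·hL(T).
  T = 331.6 K: K = (2.315, 0.167), RR gives ψ = 0.114, H_out = 4.131 kJ/mol
  T = 370.3 K: K = (3.438, 0.318), RR gives ψ = 0.427, H_out = 21.340 kJ/mol
  T = 351.0 K: K = (2.854, 0.235), RR gives ψ = 0.284, H_out = 13.432 kJ/mol
  T = 341.3 K: K = (2.578, 0.199), RR gives ψ = 0.206, H_out = 9.077 kJ/mol
  T = 336.5 K: K = (2.446, 0.183), RR gives ψ = 0.163, H_out = 6.725 kJ/mol
  T = 338.9 K: K = (2.512, 0.191), RR gives ψ = 0.185, H_out = 7.921 kJ/mol
Linear interpolation between T = 336.5 (H_out = 6.725) and T = 338.9 (H_out = 7.921) on hF = 7.082 gives T ≈ 337.2 K, at which ψ = 0.17.

T = 337.2 K, V/F = 0.17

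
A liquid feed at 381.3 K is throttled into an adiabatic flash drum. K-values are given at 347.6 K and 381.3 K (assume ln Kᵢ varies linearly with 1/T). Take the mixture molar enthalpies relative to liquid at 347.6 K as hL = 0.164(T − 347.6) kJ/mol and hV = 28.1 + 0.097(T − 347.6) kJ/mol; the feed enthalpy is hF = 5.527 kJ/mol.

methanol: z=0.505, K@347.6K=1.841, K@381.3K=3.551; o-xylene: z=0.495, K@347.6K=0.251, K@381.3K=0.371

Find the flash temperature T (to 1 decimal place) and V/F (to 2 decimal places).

T = 351.0 K, V/F = 0.18

Adiabatic flash: solve Rachford–Rice at each trial T, then check hF = ψ·hV(T) + (1−ψ)·hL(T).
  T = 347.6 K: K = (1.841, 0.251), RR gives ψ = 0.086, H_out = 2.407 kJ/mol
  T = 381.3 K: K = (3.551, 0.371), RR gives ψ = 0.609, H_out = 21.260 kJ/mol
  T = 364.5 K: K = (2.598, 0.308), RR gives ψ = 0.420, H_out = 14.104 kJ/mol
  T = 356.1 K: K = (2.198, 0.279), RR gives ψ = 0.287, H_out = 9.304 kJ/mol
  T = 351.9 K: K = (2.016, 0.265), RR gives ψ = 0.200, H_out = 6.263 kJ/mol
  T = 349.8 K: K = (1.929, 0.258), RR gives ψ = 0.148, H_out = 4.495 kJ/mol
Linear interpolation between T = 349.8 (H_out = 4.495) and T = 351.9 (H_out = 6.263) on hF = 5.527 gives T ≈ 351.0 K, at which ψ = 0.18.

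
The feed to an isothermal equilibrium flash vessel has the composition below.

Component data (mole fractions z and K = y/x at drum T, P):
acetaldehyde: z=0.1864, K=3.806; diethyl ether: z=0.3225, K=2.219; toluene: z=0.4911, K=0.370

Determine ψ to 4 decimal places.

ψ = 0.5120

Rachford–Rice: g(ψ) = Σ zᵢ(Kᵢ−1)/(1+ψ(Kᵢ−1)) = 0.
Feasibility: ΣzᵢKᵢ = 1.6068, Σzᵢ/Kᵢ = 1.5216 — both > 1, two phases present.
Newton–Raphson from ψ = 0.64:
  ψ = 0.6400: g = -0.11050, g' = -0.8862 → ψ = 0.5153
  ψ = 0.5153: g = -0.00283, g' = -0.8534 → ψ = 0.5120
Converged at ψ = 0.5120.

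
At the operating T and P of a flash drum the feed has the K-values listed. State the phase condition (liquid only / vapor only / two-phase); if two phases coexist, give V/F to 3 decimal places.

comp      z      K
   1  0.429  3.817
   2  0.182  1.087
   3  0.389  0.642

vapor only

ΣzᵢKᵢ = 2.085; Σzᵢ/Kᵢ = 0.886.
Since Σzᵢ/Kᵢ < 1 the mixture is above its dew point — single vapor phase.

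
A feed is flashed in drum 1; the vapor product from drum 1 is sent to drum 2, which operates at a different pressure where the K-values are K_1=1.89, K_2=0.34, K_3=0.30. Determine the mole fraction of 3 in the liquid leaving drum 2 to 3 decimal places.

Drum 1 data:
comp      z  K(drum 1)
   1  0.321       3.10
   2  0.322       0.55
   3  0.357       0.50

x_3 (drum 2) = 0.290

Drum 1:
Material balance + equilibrium reduce to Σ zᵢ(Kᵢ−1)/(1+ψ₁(Kᵢ−1)) = 0.
Feasibility: ΣzᵢKᵢ = 1.351, Σzᵢ/Kᵢ = 1.403 — both > 1, two phases present.
Iterate (Newton) starting at ψ₁ = 0.5:
  ψ₁ = 0.500: g = -0.0961, g' = -0.604 → ψ₁ = 0.341
  ψ₁ = 0.341: g = 0.0066, g' = -0.702 → ψ₁ = 0.350
Converged at ψ₁ = 0.350.
Drum-1 compositions:
  1: x = 0.185, y = 0.573
  2: x = 0.382, y = 0.210
  3: x = 0.433, y = 0.216
Drum-2 feed = drum-1 vapor: z₂ = (0.5734, 0.2102, 0.2164).
Drum 2:
Material balance + equilibrium reduce to Σ zᵢ(Kᵢ−1)/(1+ψ₂(Kᵢ−1)) = 0.
g(0) = ΣzᵢKᵢ − 1 = 0.220 and g(1) = 1 − Σzᵢ/Kᵢ = -0.643, so a root lies in (0, 1).
Newton iteration, ψ₂⁰ = 0.5:
  ψ₂ = 0.500: g = -0.0870, g' = -0.672 → ψ₂ = 0.371
  ψ₂ = 0.371: g = -0.0045, g' = -0.611 → ψ₂ = 0.363
Converged at ψ₂ = 0.363.
  1: x = 0.433, y = 0.819
  2: x = 0.277, y = 0.094
  3: x = 0.290, y = 0.087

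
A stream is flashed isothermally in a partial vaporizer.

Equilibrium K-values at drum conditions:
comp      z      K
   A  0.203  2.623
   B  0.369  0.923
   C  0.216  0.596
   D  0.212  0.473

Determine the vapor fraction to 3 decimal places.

Material balance + equilibrium reduce to Σ zᵢ(Kᵢ−1)/(1+ψ(Kᵢ−1)) = 0.
Feasibility: ΣzᵢKᵢ = 1.102, Σzᵢ/Kᵢ = 1.288 — both > 1, two phases present.
Iterate (Newton) starting at ψ = 0.66:
  ψ = 0.660: g = -0.1612, g' = -0.331 → ψ = 0.173
  ψ = 0.173: g = 0.0116, g' = -0.440 → ψ = 0.200
Converged at ψ = 0.200.

ψ = 0.200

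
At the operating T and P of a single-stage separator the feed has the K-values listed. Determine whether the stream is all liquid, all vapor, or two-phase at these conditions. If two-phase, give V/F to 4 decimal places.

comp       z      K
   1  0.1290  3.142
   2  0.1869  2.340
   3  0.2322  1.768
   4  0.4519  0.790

all vapor

ΣzᵢKᵢ = 1.6102; Σzᵢ/Kᵢ = 0.8243.
Since Σzᵢ/Kᵢ < 1 the mixture is above its dew point — single vapor phase.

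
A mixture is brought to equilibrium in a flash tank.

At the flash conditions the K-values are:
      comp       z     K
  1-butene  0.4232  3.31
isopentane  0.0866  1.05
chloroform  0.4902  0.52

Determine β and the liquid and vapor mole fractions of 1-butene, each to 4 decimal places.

β = 0.7401, x_1-butene = 0.1562, y_1-butene = 0.5170

Let β = V/F and solve Σ zᵢ(Kᵢ−1)/(1+β(Kᵢ−1)) = 0.
g(0) = ΣzᵢKᵢ − 1 = 0.7466 and g(1) = 1 − Σzᵢ/Kᵢ = -0.1530, so a root lies in (0, 1).
Iterate (Newton) starting at β = 0.5:
  β = 0.5000: g = 0.14826, g' = -0.6820 → β = 0.7174
  β = 0.7174: g = 0.01321, g' = -0.5828 → β = 0.7401
Converged at β = 0.7401.
Compositions from xᵢ = zᵢ/(1+β(Kᵢ−1)), yᵢ = Kᵢxᵢ:
  1-butene: x = 0.1562, y = 0.5170
  isopentane: x = 0.0835, y = 0.0877
  chloroform: x = 0.7603, y = 0.3954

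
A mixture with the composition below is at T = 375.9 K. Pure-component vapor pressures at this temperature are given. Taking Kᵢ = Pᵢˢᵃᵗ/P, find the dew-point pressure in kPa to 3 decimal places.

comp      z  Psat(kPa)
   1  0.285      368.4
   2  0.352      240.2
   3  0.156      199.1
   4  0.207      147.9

Pdew = 226.133 kPa

At the dew point ψ → 1, so Σzᵢ/Kᵢ = 1 with Kᵢ = Pᵢˢᵃᵗ/P ⇒ 1/P = Σzᵢ/Pᵢˢᵃᵗ.
1/P = 0.285/368.4 + 0.352/240.2 + 0.156/199.1 + 0.207/147.9 = 0.004422 ⇒ P = 226.133 kPa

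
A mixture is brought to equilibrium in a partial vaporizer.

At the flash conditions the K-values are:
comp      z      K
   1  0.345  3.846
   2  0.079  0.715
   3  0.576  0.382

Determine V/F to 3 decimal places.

Rachford–Rice: g(V/F) = Σ zᵢ(Kᵢ−1)/(1+V/F(Kᵢ−1)) = 0.
g(0) = ΣzᵢKᵢ − 1 = 0.603 and g(1) = 1 − Σzᵢ/Kᵢ = -0.708, so a root lies in (0, 1).
Newton iteration, V/F⁰ = 0.5:
  V/F = 0.500: g = -0.1362, g' = -0.945 → V/F = 0.356
  V/F = 0.356: g = 0.0063, g' = -1.059 → V/F = 0.362
Converged at V/F = 0.362.

V/F = 0.362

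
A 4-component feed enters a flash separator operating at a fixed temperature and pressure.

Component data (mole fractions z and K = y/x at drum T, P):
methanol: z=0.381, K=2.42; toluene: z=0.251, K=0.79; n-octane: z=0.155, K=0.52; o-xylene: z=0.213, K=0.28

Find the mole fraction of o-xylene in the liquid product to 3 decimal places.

x_o-xylene = 0.289

Material balance + equilibrium reduce to Σ zᵢ(Kᵢ−1)/(1+β(Kᵢ−1)) = 0.
g(0) = ΣzᵢKᵢ − 1 = 0.261 and g(1) = 1 − Σzᵢ/Kᵢ = -0.534, so a root lies in (0, 1).
Iterate (Newton) starting at β = 0.5:
  β = 0.500: g = -0.0800, g' = -0.608 → β = 0.368
  β = 0.368: g = -0.0010, g' = -0.601 → β = 0.367
Converged at β = 0.367.
Compositions from xᵢ = zᵢ/(1+β(Kᵢ−1)), yᵢ = Kᵢxᵢ:
  methanol: x = 0.251, y = 0.606
  toluene: x = 0.272, y = 0.215
  n-octane: x = 0.188, y = 0.098
  o-xylene: x = 0.289, y = 0.081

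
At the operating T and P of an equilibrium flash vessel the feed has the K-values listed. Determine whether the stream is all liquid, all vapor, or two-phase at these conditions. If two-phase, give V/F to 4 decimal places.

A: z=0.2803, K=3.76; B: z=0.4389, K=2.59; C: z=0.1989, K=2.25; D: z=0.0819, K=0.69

all vapor

ΣzᵢKᵢ = 2.6947; Σzᵢ/Kᵢ = 0.4511.
Since Σzᵢ/Kᵢ < 1 the mixture is above its dew point — single vapor phase.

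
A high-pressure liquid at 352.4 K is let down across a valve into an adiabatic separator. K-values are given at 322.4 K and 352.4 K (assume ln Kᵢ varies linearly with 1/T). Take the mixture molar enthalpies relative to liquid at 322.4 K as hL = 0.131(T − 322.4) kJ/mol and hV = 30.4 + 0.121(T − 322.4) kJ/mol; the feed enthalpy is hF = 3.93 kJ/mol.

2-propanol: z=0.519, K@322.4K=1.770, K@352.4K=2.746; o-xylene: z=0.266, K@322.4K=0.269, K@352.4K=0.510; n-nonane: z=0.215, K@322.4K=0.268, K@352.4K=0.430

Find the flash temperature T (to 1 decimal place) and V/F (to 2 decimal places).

T = 323.8 K, V/F = 0.12

Adiabatic flash: solve Rachford–Rice at each trial T, then check hF = ψ·hV(T) + (1−ψ)·hL(T).
  T = 322.4 K: K = (1.770, 0.269, 0.268), RR gives ψ = 0.085, H_out = 2.580 kJ/mol
  T = 352.4 K: K = (2.746, 0.510, 0.430), RR gives ψ = 0.708, H_out = 25.249 kJ/mol
  T = 337.4 K: K = (2.226, 0.376, 0.343), RR gives ψ = 0.420, H_out = 14.667 kJ/mol
  T = 329.9 K: K = (1.990, 0.319, 0.304), RR gives ψ = 0.269, H_out = 9.141 kJ/mol
  T = 326.1 K: K = (1.877, 0.293, 0.285), RR gives ψ = 0.182, H_out = 6.008 kJ/mol
  T = 324.2 K: K = (1.821, 0.280, 0.276), RR gives ψ = 0.134, H_out = 4.304 kJ/mol
Linear interpolation between T = 322.4 (H_out = 2.580) and T = 324.2 (H_out = 4.304) on hF = 3.93 gives T ≈ 323.8 K, at which ψ = 0.12.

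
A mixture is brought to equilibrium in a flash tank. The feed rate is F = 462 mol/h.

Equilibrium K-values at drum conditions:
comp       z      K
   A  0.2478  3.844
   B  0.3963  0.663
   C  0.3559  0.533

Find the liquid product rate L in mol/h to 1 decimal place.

Material balance + equilibrium reduce to Σ zᵢ(Kᵢ−1)/(1+ψ(Kᵢ−1)) = 0.
g(0) = ΣzᵢKᵢ − 1 = 0.4050 and g(1) = 1 − Σzᵢ/Kᵢ = -0.3299, so a root lies in (0, 1).
Newton iteration, ψ⁰ = 0.66:
  ψ = 0.6600: g = -0.16706, g' = -0.4788 → ψ = 0.3111
  ψ = 0.3111: g = 0.03029, g' = -0.7267 → ψ = 0.3527
  ψ = 0.3527: g = 0.00125, g' = -0.6687 → ψ = 0.3546
Converged at ψ = 0.3546.
Then V = ψ·F = 0.3546·462 = 163.8 mol/h and L = F − V = 298.2 mol/h.

L = 298.2 mol/h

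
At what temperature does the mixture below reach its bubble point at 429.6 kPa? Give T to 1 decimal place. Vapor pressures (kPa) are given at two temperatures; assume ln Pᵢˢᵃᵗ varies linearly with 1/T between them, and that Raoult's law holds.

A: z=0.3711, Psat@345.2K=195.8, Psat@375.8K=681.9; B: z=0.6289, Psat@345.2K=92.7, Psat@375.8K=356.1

Bubble-point temperature: ΣzᵢPᵢˢᵃᵗ(T) = P. Interpolate ln Pᵢˢᵃᵗ = aᵢ + bᵢ/T.
  T = 345.2 K: ΣzᵢPᵢˢᵃᵗ = 130.96 kPa
  T = 375.8 K: ΣzᵢPᵢˢᵃᵗ = 477.00 kPa
  T = 360.5 K: ΣzᵢPᵢˢᵃᵗ = 256.81 kPa
  T = 368.1 K: ΣzᵢPᵢˢᵃᵗ = 351.52 kPa
  T = 372.0 K: ΣzᵢPᵢˢᵃᵗ = 410.94 kPa
  T = 373.9 K: ΣzᵢPᵢˢᵃᵗ = 442.91 kPa
Interpolating between 372.0 K and 373.9 K gives T ≈ 373.1 K.

T = 373.1 K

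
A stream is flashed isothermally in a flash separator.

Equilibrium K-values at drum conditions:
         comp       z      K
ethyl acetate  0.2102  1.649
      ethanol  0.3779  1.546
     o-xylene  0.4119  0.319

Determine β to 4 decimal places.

Rachford–Rice: g(β) = Σ zᵢ(Kᵢ−1)/(1+β(Kᵢ−1)) = 0.
Check two-phase: ΣzᵢKᵢ = 1.0622 > 1 and Σzᵢ/Kᵢ = 1.6631 > 1, so g(0) = 0.0622 > 0 and g(1) = -0.6631 < 0.
Newton–Raphson from β = 0.63:
  β = 0.6300: g = -0.24092, g' = -0.6929 → β = 0.2823
  β = 0.2823: g = -0.05319, g' = -0.4406 → β = 0.1616
  β = 0.1616: g = -0.00211, g' = -0.4088 → β = 0.1564
Converged at β = 0.1564.

β = 0.1564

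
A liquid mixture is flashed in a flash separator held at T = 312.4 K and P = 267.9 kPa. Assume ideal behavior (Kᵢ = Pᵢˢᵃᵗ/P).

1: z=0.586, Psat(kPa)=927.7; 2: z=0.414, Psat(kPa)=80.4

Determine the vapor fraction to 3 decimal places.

ψ = 0.669

Raoult's law: Kᵢ = Pᵢˢᵃᵗ/P = Pᵢˢᵃᵗ/267.9.
  K_1 = 927.7/267.9 = 3.46286, K_2 = 80.4/267.9 = 0.30011
Material balance + equilibrium reduce to Σ zᵢ(Kᵢ−1)/(1+ψ(Kᵢ−1)) = 0.
g(0) = ΣzᵢKᵢ − 1 = 1.153 and g(1) = 1 − Σzᵢ/Kᵢ = -0.549, so a root lies in (0, 1).
Binary case is linear: z₁(K₁−1)(1+ψ(K₂−1)) + z₂(K₂−1)(1+ψ(K₁−1)) = 0
⇒ ψ = [z₁(K₁−1)+z₂(K₂−1)] / [−(K₁−1)(K₂−1)] = 1.1535/1.7237 = 0.669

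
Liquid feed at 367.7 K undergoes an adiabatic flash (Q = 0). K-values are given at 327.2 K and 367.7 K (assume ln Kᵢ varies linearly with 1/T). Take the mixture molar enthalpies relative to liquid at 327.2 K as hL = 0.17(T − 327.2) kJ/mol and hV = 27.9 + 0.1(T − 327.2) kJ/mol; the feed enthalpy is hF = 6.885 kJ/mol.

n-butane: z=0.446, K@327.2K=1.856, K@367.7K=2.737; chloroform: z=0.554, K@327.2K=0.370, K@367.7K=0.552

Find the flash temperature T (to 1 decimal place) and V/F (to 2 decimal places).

T = 335.1 K, V/F = 0.20

Adiabatic flash: solve Rachford–Rice at each trial T, then check hF = ψ·hV(T) + (1−ψ)·hL(T).
  T = 327.2 K: K = (1.856, 0.370), RR gives ψ = 0.061, H_out = 1.695 kJ/mol
  T = 367.7 K: K = (2.737, 0.552), RR gives ψ = 0.677, H_out = 23.844 kJ/mol
  T = 347.4 K: K = (2.278, 0.457), RR gives ψ = 0.388, H_out = 13.711 kJ/mol
  T = 337.3 K: K = (2.063, 0.413), RR gives ψ = 0.238, H_out = 8.185 kJ/mol
  T = 332.2 K: K = (1.957, 0.391), RR gives ψ = 0.153, H_out = 5.074 kJ/mol
  T = 334.8 K: K = (2.011, 0.402), RR gives ψ = 0.197, H_out = 6.695 kJ/mol
  T = 336.1 K: K = (2.038, 0.407), RR gives ψ = 0.219, H_out = 7.478 kJ/mol
Linear interpolation between T = 334.8 (H_out = 6.695) and T = 336.1 (H_out = 7.478) on hF = 6.885 gives T ≈ 335.1 K, at which ψ = 0.20.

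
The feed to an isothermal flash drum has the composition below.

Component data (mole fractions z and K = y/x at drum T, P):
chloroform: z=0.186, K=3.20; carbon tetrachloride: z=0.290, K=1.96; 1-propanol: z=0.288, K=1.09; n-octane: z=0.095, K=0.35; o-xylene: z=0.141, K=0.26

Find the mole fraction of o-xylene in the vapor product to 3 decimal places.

y_o-xylene = 0.080

Let β = V/F and solve Σ zᵢ(Kᵢ−1)/(1+β(Kᵢ−1)) = 0.
Feasibility: ΣzᵢKᵢ = 1.547, Σzᵢ/Kᵢ = 1.284 — both > 1, two phases present.
Iterate (Newton) starting at β = 0.5:
  β = 0.500: g = 0.1507, g' = -0.611 → β = 0.747
  β = 0.747: g = -0.0118, g' = -0.759 → β = 0.731
Converged at β = 0.731.
Compositions from xᵢ = zᵢ/(1+β(Kᵢ−1)), yᵢ = Kᵢxᵢ:
  chloroform: x = 0.071, y = 0.228
  carbon tetrachloride: x = 0.170, y = 0.334
  1-propanol: x = 0.270, y = 0.295
  n-octane: x = 0.181, y = 0.063
  o-xylene: x = 0.307, y = 0.080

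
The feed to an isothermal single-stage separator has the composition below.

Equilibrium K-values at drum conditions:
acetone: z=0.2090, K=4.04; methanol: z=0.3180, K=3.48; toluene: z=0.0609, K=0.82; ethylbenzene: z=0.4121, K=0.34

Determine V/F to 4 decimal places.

V/F = 0.6751

Material balance + equilibrium reduce to Σ zᵢ(Kᵢ−1)/(1+V/F(Kᵢ−1)) = 0.
g(0) = ΣzᵢKᵢ − 1 = 1.1411 and g(1) = 1 − Σzᵢ/Kᵢ = -0.4294, so a root lies in (0, 1).
Iterate (Newton) starting at V/F = 0.62:
  V/F = 0.6200: g = 0.05832, g' = -1.0526 → V/F = 0.6754
  V/F = 0.6754: g = -0.00031, g' = -1.0675 → V/F = 0.6751
Converged at V/F = 0.6751.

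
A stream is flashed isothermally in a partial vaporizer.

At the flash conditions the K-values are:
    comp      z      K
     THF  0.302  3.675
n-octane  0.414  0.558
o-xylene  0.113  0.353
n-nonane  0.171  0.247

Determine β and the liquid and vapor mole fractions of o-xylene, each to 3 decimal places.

Newton–Raphson from β = 0.5:
  β = 0.500: g = -0.2039, g' = -0.882 → β = 0.269
  β = 0.269: g = 0.0124, g' = -1.057 → β = 0.280
  β = 0.280: g = 0.0001, g' = -1.037 → β = 0.281
Converged at β = 0.281.
Compositions from xᵢ = zᵢ/(1+β(Kᵢ−1)), yᵢ = Kᵢxᵢ:
  THF: x = 0.173, y = 0.634
  n-octane: x = 0.473, y = 0.264
  o-xylene: x = 0.138, y = 0.049
  n-nonane: x = 0.217, y = 0.054

β = 0.281, x_o-xylene = 0.138, y_o-xylene = 0.049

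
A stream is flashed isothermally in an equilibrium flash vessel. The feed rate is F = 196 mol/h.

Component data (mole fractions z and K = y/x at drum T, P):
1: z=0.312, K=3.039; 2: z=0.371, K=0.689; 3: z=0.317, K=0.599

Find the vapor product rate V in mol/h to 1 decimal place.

V = 106.7 mol/h

Rachford–Rice: g(V/F) = Σ zᵢ(Kᵢ−1)/(1+V/F(Kᵢ−1)) = 0.
Feasibility: ΣzᵢKᵢ = 1.394, Σzᵢ/Kᵢ = 1.170 — both > 1, two phases present.
Newton iteration, V/F⁰ = 0.5:
  V/F = 0.500: g = 0.0194, g' = -0.448 → V/F = 0.543
  V/F = 0.543: g = 0.0005, g' = -0.427 → V/F = 0.544
Converged at V/F = 0.544.
Then V = V/F·F = 0.5444·196 = 106.7 mol/h and L = F − V = 89.3 mol/h.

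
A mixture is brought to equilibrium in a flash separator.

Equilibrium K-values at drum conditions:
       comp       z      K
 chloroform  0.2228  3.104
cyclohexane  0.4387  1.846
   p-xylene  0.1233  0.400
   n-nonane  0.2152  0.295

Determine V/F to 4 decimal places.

Material balance + equilibrium reduce to Σ zᵢ(Kᵢ−1)/(1+V/F(Kᵢ−1)) = 0.
g(0) = ΣzᵢKᵢ − 1 = 0.6142 and g(1) = 1 − Σzᵢ/Kᵢ = -0.3472, so a root lies in (0, 1).
Newton iteration, V/F⁰ = 0.47:
  V/F = 0.4700: g = 0.17131, g' = -0.7354 → V/F = 0.7029
  V/F = 0.7029: g = -0.00688, g' = -0.8371 → V/F = 0.6947
Converged at V/F = 0.6947.

V/F = 0.6947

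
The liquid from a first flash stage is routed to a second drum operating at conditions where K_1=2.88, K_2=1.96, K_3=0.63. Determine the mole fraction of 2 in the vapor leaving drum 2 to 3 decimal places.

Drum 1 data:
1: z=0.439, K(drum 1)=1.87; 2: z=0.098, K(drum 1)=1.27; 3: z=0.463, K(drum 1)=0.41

y_2 (drum 2) = 0.098

Drum 1:
Rachford–Rice: g(ψ₁) = Σ zᵢ(Kᵢ−1)/(1+ψ₁(Kᵢ−1)) = 0.
Feasibility: ΣzᵢKᵢ = 1.135, Σzᵢ/Kᵢ = 1.441 — both > 1, two phases present.
Iterate (Newton) starting at ψ₁ = 0.5:
  ψ₁ = 0.500: g = -0.0980, g' = -0.491 → ψ₁ = 0.300
  ψ₁ = 0.300: g = -0.0048, g' = -0.453 → ψ₁ = 0.290
Converged at ψ₁ = 0.290.
Drum-1 compositions:
  1: x = 0.351, y = 0.656
  2: x = 0.091, y = 0.115
  3: x = 0.559, y = 0.229
Drum-2 feed = drum-1 liquid: z₂ = (0.3506, 0.0909, 0.5585).
Drum 2:
Let ψ₂ = V/F and solve Σ zᵢ(Kᵢ−1)/(1+ψ₂(Kᵢ−1)) = 0.
Feasibility: ΣzᵢKᵢ = 1.540, Σzᵢ/Kᵢ = 1.055 — both > 1, two phases present.
Newton–Raphson from ψ₂ = 0.5:
  ψ₂ = 0.500: g = 0.1451, g' = -0.483 → ψ₂ = 0.801
  ψ₂ = 0.801: g = 0.0187, g' = -0.379 → ψ₂ = 0.850
  ψ₂ = 0.850: g = 0.0002, g' = -0.372 → ψ₂ = 0.851
Converged at ψ₂ = 0.851.
  1: x = 0.135, y = 0.388
  2: x = 0.050, y = 0.098
  3: x = 0.815, y = 0.514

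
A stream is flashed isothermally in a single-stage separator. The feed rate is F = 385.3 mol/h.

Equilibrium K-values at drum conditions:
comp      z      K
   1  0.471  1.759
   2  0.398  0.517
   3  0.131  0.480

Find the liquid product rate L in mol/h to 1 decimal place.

L = 285.2 mol/h

Material balance + equilibrium reduce to Σ zᵢ(Kᵢ−1)/(1+ψ(Kᵢ−1)) = 0.
Check two-phase: ΣzᵢKᵢ = 1.097 > 1 and Σzᵢ/Kᵢ = 1.311 > 1, so g(0) = 0.097 > 0 and g(1) = -0.311 < 0.
Iterate (Newton) starting at ψ = 0.5:
  ψ = 0.500: g = -0.0863, g' = -0.369 → ψ = 0.266
  ψ = 0.266: g = -0.0021, g' = -0.358 → ψ = 0.260
Converged at ψ = 0.260.
Then V = ψ·F = 0.2599·385.3 = 100.1 mol/h and L = F − V = 285.2 mol/h.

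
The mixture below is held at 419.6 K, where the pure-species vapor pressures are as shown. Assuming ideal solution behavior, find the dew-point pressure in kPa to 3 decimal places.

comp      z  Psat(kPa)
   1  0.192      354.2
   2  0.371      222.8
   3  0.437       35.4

Pdew = 68.720 kPa

At the dew point ψ → 1, so Σzᵢ/Kᵢ = 1 with Kᵢ = Pᵢˢᵃᵗ/P ⇒ 1/P = Σzᵢ/Pᵢˢᵃᵗ.
1/P = 0.192/354.2 + 0.371/222.8 + 0.437/35.4 = 0.014552 ⇒ P = 68.720 kPa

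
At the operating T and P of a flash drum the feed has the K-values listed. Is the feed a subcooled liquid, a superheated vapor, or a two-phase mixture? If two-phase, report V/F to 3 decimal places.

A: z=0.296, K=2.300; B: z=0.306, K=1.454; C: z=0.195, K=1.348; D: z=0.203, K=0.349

two-phase, V/F = 0.913

ΣzᵢKᵢ = 1.459; Σzᵢ/Kᵢ = 1.065.
Both exceed 1, so a two-phase solution exists.
Material balance + equilibrium reduce to Σ zᵢ(Kᵢ−1)/(1+ψ(Kᵢ−1)) = 0.
Newton–Raphson from ψ = 0.61:
  ψ = 0.610: g = 0.1602, g' = -0.447 → ψ = 0.968
  ψ = 0.968: g = -0.0399, g' = -0.771 → ψ = 0.917
  ψ = 0.917: g = -0.0025, g' = -0.678 → ψ = 0.913
Converged at ψ = 0.913.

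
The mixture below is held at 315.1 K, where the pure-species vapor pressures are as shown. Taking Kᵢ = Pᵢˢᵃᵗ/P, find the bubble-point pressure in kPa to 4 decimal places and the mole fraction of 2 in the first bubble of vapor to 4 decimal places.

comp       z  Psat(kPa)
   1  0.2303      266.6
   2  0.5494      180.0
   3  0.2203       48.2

At the bubble point ψ → 0, so ΣzᵢKᵢ = 1 with Kᵢ = Pᵢˢᵃᵗ/P ⇒ P = ΣzᵢPᵢˢᵃᵗ.
P = 0.2303·266.6 + 0.5494·180.0 + 0.2203·48.2 = 170.9084 kPa
yᵢ = zᵢPᵢˢᵃᵗ/P ⇒ y_2 = 0.5494·180.0/170.9084 = 0.5786

Pbub = 170.9084 kPa, y_2 = 0.5786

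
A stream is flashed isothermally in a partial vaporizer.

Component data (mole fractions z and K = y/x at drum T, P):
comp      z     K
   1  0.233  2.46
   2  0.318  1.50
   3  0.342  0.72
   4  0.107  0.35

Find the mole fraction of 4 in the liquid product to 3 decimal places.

x_4 = 0.225

Iterate (Newton) starting at ψ = 0.5:
  ψ = 0.500: g = 0.1094, g' = -0.352 → ψ = 0.811
  ψ = 0.811: g = -0.0020, g' = -0.391 → ψ = 0.806
Converged at ψ = 0.806.
Compositions from xᵢ = zᵢ/(1+ψ(Kᵢ−1)), yᵢ = Kᵢxᵢ:
  1: x = 0.107, y = 0.263
  2: x = 0.227, y = 0.340
  3: x = 0.442, y = 0.318
  4: x = 0.225, y = 0.079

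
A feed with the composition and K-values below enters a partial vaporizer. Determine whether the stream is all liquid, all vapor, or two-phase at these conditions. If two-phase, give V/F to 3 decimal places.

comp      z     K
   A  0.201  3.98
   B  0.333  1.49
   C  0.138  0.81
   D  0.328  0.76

all vapor

ΣzᵢKᵢ = 1.657; Σzᵢ/Kᵢ = 0.876.
Since Σzᵢ/Kᵢ < 1 the mixture is above its dew point — single vapor phase.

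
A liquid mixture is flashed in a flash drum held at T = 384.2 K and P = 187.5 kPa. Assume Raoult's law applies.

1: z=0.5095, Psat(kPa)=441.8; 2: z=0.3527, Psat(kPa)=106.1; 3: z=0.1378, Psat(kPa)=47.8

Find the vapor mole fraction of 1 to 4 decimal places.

y_1 = 0.6709

Raoult's law: Kᵢ = Pᵢˢᵃᵗ/P = Pᵢˢᵃᵗ/187.5.
  K_1 = 441.8/187.5 = 2.356267, K_2 = 106.1/187.5 = 0.565867, K_3 = 47.8/187.5 = 0.254933
Rachford–Rice: g(ψ) = Σ zᵢ(Kᵢ−1)/(1+ψ(Kᵢ−1)) = 0.
Feasibility: ΣzᵢKᵢ = 1.4352, Σzᵢ/Kᵢ = 1.3801 — both > 1, two phases present.
Newton iteration, ψ⁰ = 0.5:
  ψ = 0.5000: g = 0.05258, g' = -0.6355 → ψ = 0.5827
  ψ = 0.5827: g = -0.00046, g' = -0.6504 → ψ = 0.5820
Converged at ψ = 0.5820.
Compositions from xᵢ = zᵢ/(1+ψ(Kᵢ−1)), yᵢ = Kᵢxᵢ:
  1: x = 0.2847, y = 0.6709
  2: x = 0.4720, y = 0.2671
  3: x = 0.2433, y = 0.0620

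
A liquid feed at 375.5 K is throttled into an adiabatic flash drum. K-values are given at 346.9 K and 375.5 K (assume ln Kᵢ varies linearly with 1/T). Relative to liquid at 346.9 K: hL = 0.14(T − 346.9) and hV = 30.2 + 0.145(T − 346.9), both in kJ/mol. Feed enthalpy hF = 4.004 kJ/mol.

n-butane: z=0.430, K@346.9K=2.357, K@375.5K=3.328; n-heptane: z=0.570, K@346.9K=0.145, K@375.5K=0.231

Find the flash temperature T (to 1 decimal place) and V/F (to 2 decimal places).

Adiabatic flash: solve Rachford–Rice at each trial T, then check hF = ψ·hV(T) + (1−ψ)·hL(T).
  T = 346.9 K: K = (2.357, 0.145), RR gives ψ = 0.083, H_out = 2.503 kJ/mol
  T = 375.5 K: K = (3.328, 0.231), RR gives ψ = 0.314, H_out = 13.541 kJ/mol
  T = 361.2 K: K = (2.820, 0.185), RR gives ψ = 0.214, H_out = 8.487 kJ/mol
  T = 354.0 K: K = (2.581, 0.164), RR gives ψ = 0.154, H_out = 5.644 kJ/mol
  T = 350.4 K: K = (2.466, 0.154), RR gives ψ = 0.120, H_out = 4.103 kJ/mol
  T = 348.6 K: K = (2.410, 0.149), RR gives ψ = 0.101, H_out = 3.294 kJ/mol
Linear interpolation between T = 348.6 (H_out = 3.294) and T = 350.4 (H_out = 4.103) on hF = 4.004 gives T ≈ 350.2 K, at which ψ = 0.12.

T = 350.2 K, V/F = 0.12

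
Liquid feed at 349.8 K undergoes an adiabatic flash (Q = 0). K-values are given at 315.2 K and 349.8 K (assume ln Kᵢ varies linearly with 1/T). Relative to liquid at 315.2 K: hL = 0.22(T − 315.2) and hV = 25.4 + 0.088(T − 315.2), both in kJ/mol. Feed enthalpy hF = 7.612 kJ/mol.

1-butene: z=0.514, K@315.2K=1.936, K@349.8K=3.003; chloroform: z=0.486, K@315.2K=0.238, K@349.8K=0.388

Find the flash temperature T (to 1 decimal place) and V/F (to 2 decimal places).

T = 321.2 K, V/F = 0.26

Adiabatic flash: solve Rachford–Rice at each trial T, then check hF = ψ·hV(T) + (1−ψ)·hL(T).
  T = 315.2 K: K = (1.936, 0.238), RR gives ψ = 0.155, H_out = 3.945 kJ/mol
  T = 349.8 K: K = (3.003, 0.388), RR gives ψ = 0.597, H_out = 20.054 kJ/mol
  T = 332.5 K: K = (2.439, 0.308), RR gives ψ = 0.405, H_out = 13.163 kJ/mol
  T = 323.9 K: K = (2.181, 0.272), RR gives ψ = 0.294, H_out = 9.052 kJ/mol
  T = 319.5 K: K = (2.055, 0.254), RR gives ψ = 0.229, H_out = 6.626 kJ/mol
  T = 321.7 K: K = (2.118, 0.263), RR gives ψ = 0.263, H_out = 7.874 kJ/mol
Linear interpolation between T = 319.5 (H_out = 6.626) and T = 321.7 (H_out = 7.874) on hF = 7.612 gives T ≈ 321.2 K, at which ψ = 0.26.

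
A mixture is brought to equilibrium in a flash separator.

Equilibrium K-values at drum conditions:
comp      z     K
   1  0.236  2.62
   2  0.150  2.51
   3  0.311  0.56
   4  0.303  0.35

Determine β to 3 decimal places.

Newton–Raphson from β = 0.5:
  β = 0.500: g = -0.1269, g' = -0.680 → β = 0.313
  β = 0.313: g = 0.0013, g' = -0.713 → β = 0.315
Converged at β = 0.315.

β = 0.315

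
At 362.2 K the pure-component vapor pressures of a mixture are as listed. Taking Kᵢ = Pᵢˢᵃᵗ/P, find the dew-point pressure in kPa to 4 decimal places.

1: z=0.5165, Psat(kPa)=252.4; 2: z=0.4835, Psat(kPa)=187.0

Pdew = 215.8934 kPa

At the dew point ψ → 1, so Σzᵢ/Kᵢ = 1 with Kᵢ = Pᵢˢᵃᵗ/P ⇒ 1/P = Σzᵢ/Pᵢˢᵃᵗ.
1/P = 0.5165/252.4 + 0.4835/187.0 = 0.0046319 ⇒ P = 215.8934 kPa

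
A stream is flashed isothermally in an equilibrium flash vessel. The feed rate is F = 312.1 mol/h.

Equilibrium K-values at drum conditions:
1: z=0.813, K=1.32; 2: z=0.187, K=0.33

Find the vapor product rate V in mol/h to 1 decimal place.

V = 196.3 mol/h

Let β = V/F and solve Σ zᵢ(Kᵢ−1)/(1+β(Kᵢ−1)) = 0.
Feasibility: ΣzᵢKᵢ = 1.135, Σzᵢ/Kᵢ = 1.183 — both > 1, two phases present.
Iterate (Newton) starting at β = 0.5:
  β = 0.500: g = 0.0359, g' = -0.252 → β = 0.643
  β = 0.643: g = -0.0042, g' = -0.316 → β = 0.629
Converged at β = 0.629.
Then V = β·F = 0.6291·312.1 = 196.3 mol/h and L = F − V = 115.8 mol/h.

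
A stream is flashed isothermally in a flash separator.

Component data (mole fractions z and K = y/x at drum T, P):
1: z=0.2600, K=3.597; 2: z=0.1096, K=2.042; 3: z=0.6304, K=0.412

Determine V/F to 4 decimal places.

V/F = 0.3176

Newton–Raphson from V/F = 0.42:
  V/F = 0.4200: g = -0.08984, g' = -0.8431 → V/F = 0.3134
  V/F = 0.3134: g = 0.00389, g' = -0.9281 → V/F = 0.3176
Converged at V/F = 0.3176.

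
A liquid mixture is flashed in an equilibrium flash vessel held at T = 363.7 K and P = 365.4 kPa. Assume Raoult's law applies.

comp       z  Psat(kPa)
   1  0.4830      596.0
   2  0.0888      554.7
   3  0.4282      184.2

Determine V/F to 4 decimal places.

Raoult's law: Kᵢ = Pᵢˢᵃᵗ/P = Pᵢˢᵃᵗ/365.4.
  K_1 = 596.0/365.4 = 1.631089, K_2 = 554.7/365.4 = 1.518062, K_3 = 184.2/365.4 = 0.504105
Material balance + equilibrium reduce to Σ zᵢ(Kᵢ−1)/(1+V/F(Kᵢ−1)) = 0.
Feasibility: ΣzᵢKᵢ = 1.1385, Σzᵢ/Kᵢ = 1.2040 — both > 1, two phases present.
Iterate (Newton) starting at V/F = 0.5:
  V/F = 0.5000: g = -0.01411, g' = -0.3124 → V/F = 0.4548
  V/F = 0.4548: g = -0.00012, g' = -0.3073 → V/F = 0.4544
Converged at V/F = 0.4544.

V/F = 0.4544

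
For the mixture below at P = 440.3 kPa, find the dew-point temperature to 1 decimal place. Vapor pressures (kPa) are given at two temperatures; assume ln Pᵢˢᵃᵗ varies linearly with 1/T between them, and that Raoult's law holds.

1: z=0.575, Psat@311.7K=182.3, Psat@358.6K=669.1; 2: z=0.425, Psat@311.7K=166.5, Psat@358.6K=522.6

Dew-point temperature: Σzᵢ·P/Pᵢˢᵃᵗ(T) = 1. Interpolate ln Pᵢˢᵃᵗ = aᵢ + bᵢ/T.
  T = 311.7 K: ΣzᵢP/Pᵢˢᵃᵗ = 2.5127
  T = 358.6 K: ΣzᵢP/Pᵢˢᵃᵗ = 0.7364
  T = 335.1 K: ΣzᵢP/Pᵢˢᵃᵗ = 1.3039
  T = 346.9 K: ΣzᵢP/Pᵢˢᵃᵗ = 0.9691
  T = 341.0 K: ΣzᵢP/Pᵢˢᵃᵗ = 1.1212
  T = 343.9 K: ΣzᵢP/Pᵢˢᵃᵗ = 1.0430
  T = 345.4 K: ΣzᵢP/Pᵢˢᵃᵗ = 1.0052
Interpolating between 345.4 K and 346.9 K gives T ≈ 345.6 K.

T = 345.6 K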